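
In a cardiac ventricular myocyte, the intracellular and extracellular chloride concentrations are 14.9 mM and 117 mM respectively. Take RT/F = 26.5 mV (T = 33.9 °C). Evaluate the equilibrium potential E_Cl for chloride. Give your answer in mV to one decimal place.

-54.6 mV

E = (26.5/z) · ln([Cl⁻]_out/[Cl⁻]_in) with z = -1.
For an anion, dividing by z = -1 reverses the sign.
= (26.5/-1) · ln(117/14.9) = -26.50 · ln(7.852)
= -26.50 · (2.0608) = -54.61 mV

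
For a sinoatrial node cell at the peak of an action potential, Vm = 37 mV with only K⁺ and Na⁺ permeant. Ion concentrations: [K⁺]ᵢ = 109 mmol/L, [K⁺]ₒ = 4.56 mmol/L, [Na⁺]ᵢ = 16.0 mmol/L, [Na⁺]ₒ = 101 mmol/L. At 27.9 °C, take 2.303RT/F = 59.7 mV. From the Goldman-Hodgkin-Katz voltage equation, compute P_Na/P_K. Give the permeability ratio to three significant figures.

Let α = P_Na/P_K. GHK: Vm = 59.7·log₁₀[(Kₒ + α·Naₒ)/(Kᵢ + α·Naᵢ)].
10^(Vm/59.7) = 10^(37.0/59.7) = 4.1664
So 4.1664·(Kᵢ + α·Naᵢ) = Kₒ + α·Naₒ → α = (4.1664·109.0 − 4.56) / (101.0 − 4.1664·16.0)
α = (454.1 − 4.56) / (101.0 − 66.66) = 449.6/34.34 = 13.09

13.1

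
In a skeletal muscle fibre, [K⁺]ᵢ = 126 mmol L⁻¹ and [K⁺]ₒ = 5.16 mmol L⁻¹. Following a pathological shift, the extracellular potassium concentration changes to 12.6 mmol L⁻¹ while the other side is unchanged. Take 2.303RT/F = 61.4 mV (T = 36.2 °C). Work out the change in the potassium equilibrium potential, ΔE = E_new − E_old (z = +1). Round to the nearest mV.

E_old = (61.4/1)·log₁₀(5.16/126) = -85.21 mV
E_new = (61.4/1)·log₁₀(12.6/126) = -61.40 mV
ΔE = -61.40 − (-85.21) = 23.81 mV

24 mV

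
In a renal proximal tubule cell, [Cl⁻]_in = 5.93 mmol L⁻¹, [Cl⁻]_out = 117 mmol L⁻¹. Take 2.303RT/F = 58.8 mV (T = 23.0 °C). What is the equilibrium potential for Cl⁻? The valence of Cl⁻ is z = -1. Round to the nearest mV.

E = (58.8/z) · log₁₀([Cl⁻]_out/[Cl⁻]_in) with z = -1.
For an anion, dividing by z = -1 reverses the sign.
= (58.8/-1) · log₁₀(117/5.93) = -58.80 · log₁₀(19.73)
= -58.80 · (1.2951) = -76.15 mV

-76 mV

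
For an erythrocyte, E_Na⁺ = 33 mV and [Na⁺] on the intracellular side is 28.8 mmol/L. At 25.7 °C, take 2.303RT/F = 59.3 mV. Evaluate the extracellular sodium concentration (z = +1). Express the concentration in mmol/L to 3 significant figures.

104 mmol/L

Nernst: E = (59.3/1) · log₁₀([out]/[in]), so log₁₀([out]/[in]) = 33.0 × 1 / 59.3 = 0.5565.
[out]/[in] = 10^(0.5565) = 3.602.
[out] = 3.602 × 28.8 = 103.7 mmol/L.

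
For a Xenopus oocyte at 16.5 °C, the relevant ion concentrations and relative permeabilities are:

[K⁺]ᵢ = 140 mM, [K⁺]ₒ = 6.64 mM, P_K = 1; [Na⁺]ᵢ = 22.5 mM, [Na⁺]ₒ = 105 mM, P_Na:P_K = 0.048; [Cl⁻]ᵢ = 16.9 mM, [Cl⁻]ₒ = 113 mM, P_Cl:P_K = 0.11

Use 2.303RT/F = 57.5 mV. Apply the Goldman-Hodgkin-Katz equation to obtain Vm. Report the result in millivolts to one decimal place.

Vm = 57.5 · log₁₀[(Σ P·[cation]ₒ + Σ P·[anion]ᵢ) / (Σ P·[cation]ᵢ + Σ P·[anion]ₒ)]
Numerator = 1×6.64 + 0.048×105 + 0.11×16.9 = 13.54
Denominator = 1×140 + 0.048×22.5 + 0.11×113 = 153.5
Vm = 57.5 · log₁₀(0.088196) = 57.5 × (-1.0546) = -60.64 mV

-60.6 mV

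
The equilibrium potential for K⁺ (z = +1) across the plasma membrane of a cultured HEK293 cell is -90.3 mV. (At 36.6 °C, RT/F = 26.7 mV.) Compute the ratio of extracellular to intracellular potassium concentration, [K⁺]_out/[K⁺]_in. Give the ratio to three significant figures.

ln([out]/[in]) = E·z/(26.7) = -90.3 × 1 / 26.7 = -3.3820
[out]/[in] = e^(-3.3820) = 0.03398

0.0340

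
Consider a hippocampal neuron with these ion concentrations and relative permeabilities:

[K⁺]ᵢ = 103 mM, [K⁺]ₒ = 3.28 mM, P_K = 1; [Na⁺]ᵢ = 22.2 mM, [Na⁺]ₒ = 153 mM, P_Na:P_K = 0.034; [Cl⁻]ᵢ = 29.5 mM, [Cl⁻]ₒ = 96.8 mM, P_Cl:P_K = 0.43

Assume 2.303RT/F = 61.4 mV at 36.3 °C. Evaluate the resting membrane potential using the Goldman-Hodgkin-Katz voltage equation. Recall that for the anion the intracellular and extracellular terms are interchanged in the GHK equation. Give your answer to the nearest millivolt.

-51 mV

Vm = 61.4 · log₁₀[(Σ P·[cation]ₒ + Σ P·[anion]ᵢ) / (Σ P·[cation]ᵢ + Σ P·[anion]ₒ)]
Numerator = 1×3.28 + 0.034×153 + 0.43×29.5 = 21.17
Denominator = 1×103 + 0.034×22.2 + 0.43×96.8 = 145.4
Vm = 61.4 · log₁₀(0.1456) = 61.4 × (-0.8368) = -51.38 mV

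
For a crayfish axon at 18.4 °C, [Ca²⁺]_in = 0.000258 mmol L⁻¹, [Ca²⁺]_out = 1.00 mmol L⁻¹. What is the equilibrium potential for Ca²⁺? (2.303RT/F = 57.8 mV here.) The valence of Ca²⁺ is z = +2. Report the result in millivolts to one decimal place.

E = (57.8/z) · log₁₀([Ca²⁺]_out/[Ca²⁺]_in) with z = +2.
= (57.8/2) · log₁₀(1.00/0.000258) = 28.90 · log₁₀(3876)
= 28.90 · (3.5884) = 103.70 mV

103.7 mV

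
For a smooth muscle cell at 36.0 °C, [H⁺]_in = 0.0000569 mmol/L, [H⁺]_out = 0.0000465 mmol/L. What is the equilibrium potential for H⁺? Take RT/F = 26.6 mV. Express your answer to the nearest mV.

-5 mV

E = (26.6/z) · ln([H⁺]_out/[H⁺]_in) with z = +1.
= (26.6/1) · ln(0.0000465/0.0000569) = 26.60 · ln(0.8172)
= 26.60 · (-0.2018) = -5.37 mV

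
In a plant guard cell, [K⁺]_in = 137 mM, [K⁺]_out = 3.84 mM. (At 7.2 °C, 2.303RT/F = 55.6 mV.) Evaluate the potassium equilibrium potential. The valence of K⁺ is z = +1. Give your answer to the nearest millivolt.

-86 mV

E = (55.6/z) · log₁₀([K⁺]_out/[K⁺]_in) with z = +1.
= (55.6/1) · log₁₀(3.84/137) = 55.60 · log₁₀(0.02803)
= 55.60 · (-1.5524) = -86.31 mV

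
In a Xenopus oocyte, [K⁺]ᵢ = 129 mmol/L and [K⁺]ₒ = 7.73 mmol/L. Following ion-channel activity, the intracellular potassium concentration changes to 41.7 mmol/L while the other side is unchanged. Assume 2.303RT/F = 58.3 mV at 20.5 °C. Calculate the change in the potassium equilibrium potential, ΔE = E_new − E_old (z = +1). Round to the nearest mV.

29 mV

E_old = (58.3/1)·log₁₀(7.73/129) = -71.27 mV
E_new = (58.3/1)·log₁₀(7.73/41.7) = -42.67 mV
ΔE = -42.67 − (-71.27) = 28.59 mV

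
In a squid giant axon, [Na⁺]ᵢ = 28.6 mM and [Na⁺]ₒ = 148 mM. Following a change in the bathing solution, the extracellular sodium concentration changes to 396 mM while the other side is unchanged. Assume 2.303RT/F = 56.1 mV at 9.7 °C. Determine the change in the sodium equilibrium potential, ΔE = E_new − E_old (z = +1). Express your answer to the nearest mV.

24 mV

E_old = (56.1/1)·log₁₀(148/28.6) = 40.05 mV
E_new = (56.1/1)·log₁₀(396/28.6) = 64.03 mV
ΔE = 64.03 − (40.05) = 23.98 mV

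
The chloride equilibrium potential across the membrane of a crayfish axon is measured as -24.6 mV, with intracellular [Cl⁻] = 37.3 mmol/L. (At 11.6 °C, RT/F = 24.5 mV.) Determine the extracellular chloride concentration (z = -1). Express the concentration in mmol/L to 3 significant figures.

102 mmol/L

Nernst: E = (24.5/-1) · ln([out]/[in]), so ln([out]/[in]) = -24.6 × -1 / 24.5 = 1.0041.
[out]/[in] = e^(1.0041) = 2.729.
[out] = 2.729 × 37.3 = 101.8 mmol/L.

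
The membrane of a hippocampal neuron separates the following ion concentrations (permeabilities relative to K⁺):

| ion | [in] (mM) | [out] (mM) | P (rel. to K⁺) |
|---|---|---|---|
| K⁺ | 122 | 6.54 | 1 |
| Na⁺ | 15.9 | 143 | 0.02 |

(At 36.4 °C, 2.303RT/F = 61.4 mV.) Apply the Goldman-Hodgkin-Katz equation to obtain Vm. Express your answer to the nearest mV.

-68 mV

Vm = 61.4 · log₁₀[(Σ P·[cation]ₒ + Σ P·[anion]ᵢ) / (Σ P·[cation]ᵢ + Σ P·[anion]ₒ)]
Numerator = 1×6.54 + 0.02×143 = 9.4
Denominator = 1×122 + 0.02×15.9 = 122.3
Vm = 61.4 · log₁₀(0.076849) = 61.4 × (-1.1144) = -68.42 mV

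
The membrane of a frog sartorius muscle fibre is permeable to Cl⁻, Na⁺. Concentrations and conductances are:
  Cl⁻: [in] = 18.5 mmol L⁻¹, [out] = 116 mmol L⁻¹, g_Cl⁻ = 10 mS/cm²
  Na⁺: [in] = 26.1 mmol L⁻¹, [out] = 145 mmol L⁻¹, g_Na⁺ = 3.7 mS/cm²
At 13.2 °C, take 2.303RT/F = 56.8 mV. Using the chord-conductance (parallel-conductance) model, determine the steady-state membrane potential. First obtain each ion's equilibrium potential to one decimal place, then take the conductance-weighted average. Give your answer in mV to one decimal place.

-21.6 mV

E_Cl⁻ = (56.8/-1)·log₁₀(116/18.5) = -45.3 mV
E_Na⁺ = (56.8/1)·log₁₀(145/26.1) = 42.3 mV
Vm = (Σ gᵢEᵢ)/(Σ gᵢ) = (10·-45.3 + 3.7·42.3) / (10 + 3.7)
= -296.49 / 13.7 = -21.64 mV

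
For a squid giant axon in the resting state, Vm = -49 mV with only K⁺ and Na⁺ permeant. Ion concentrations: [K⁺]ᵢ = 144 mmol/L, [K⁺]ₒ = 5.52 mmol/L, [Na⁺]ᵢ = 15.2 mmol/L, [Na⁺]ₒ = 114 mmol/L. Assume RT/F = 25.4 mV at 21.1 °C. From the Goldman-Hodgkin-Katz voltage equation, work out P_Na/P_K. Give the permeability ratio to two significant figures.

0.14

Let α = P_Na/P_K. GHK: Vm = 25.4·ln[(Kₒ + α·Naₒ)/(Kᵢ + α·Naᵢ)].
e^(Vm/25.4) = e^(-49.0/25.4) = 0.14527
So 0.14527·(Kᵢ + α·Naᵢ) = Kₒ + α·Naₒ → α = (0.14527·144.0 − 5.52) / (114.0 − 0.14527·15.2)
α = (20.92 − 5.52) / (114.0 − 2.208) = 15.4/111.8 = 0.1378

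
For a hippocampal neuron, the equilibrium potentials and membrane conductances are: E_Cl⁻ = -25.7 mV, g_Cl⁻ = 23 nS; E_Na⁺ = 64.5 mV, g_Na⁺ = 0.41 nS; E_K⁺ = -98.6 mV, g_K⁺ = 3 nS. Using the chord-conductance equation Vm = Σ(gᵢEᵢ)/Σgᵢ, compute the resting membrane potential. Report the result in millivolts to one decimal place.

-32.6 mV

Σ gᵢEᵢ = 23·(-25.7) + 0.41·(64.5) + 3·(-98.6) = -860.45
Σ gᵢ = 23 + 0.41 + 3 = 26.41
Vm = -860.45 / 26.41 = -32.58 mV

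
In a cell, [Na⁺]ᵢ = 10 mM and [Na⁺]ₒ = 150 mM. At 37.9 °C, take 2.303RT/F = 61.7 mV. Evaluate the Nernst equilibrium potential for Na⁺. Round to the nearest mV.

73 mV

E = (61.7/z) · log₁₀([Na⁺]_out/[Na⁺]_in) with z = +1.
= (61.7/1) · log₁₀(150/10) = 61.70 · log₁₀(15)
= 61.70 · (1.1761) = 72.56 mV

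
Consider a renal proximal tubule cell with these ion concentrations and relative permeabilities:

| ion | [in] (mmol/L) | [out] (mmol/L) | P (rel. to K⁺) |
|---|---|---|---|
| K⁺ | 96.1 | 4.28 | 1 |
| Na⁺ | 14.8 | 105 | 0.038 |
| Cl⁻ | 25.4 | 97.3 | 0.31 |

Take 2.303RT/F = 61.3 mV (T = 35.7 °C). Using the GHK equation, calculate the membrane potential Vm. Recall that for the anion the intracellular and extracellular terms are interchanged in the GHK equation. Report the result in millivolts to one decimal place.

-54.9 mV

Vm = 61.3 · log₁₀[(Σ P·[cation]ₒ + Σ P·[anion]ᵢ) / (Σ P·[cation]ᵢ + Σ P·[anion]ₒ)]
Numerator = 1×4.28 + 0.038×105 + 0.31×25.4 = 16.14
Denominator = 1×96.1 + 0.038×14.8 + 0.31×97.3 = 126.8
Vm = 61.3 · log₁₀(0.12729) = 61.3 × (-0.8952) = -54.88 mV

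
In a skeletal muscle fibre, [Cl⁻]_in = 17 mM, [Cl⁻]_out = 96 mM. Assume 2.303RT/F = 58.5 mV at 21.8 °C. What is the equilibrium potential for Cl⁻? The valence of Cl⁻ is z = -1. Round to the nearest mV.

-44 mV

E = (58.5/z) · log₁₀([Cl⁻]_out/[Cl⁻]_in) with z = -1.
For an anion, dividing by z = -1 reverses the sign.
= (58.5/-1) · log₁₀(96/17) = -58.50 · log₁₀(5.647)
= -58.50 · (0.7518) = -43.98 mV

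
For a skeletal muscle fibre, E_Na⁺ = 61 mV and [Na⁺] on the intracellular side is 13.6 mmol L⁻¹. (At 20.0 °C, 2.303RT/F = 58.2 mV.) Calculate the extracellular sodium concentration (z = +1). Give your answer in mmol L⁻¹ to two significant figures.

150 mmol L⁻¹

Nernst: E = (58.2/1) · log₁₀([out]/[in]), so log₁₀([out]/[in]) = 61.0 × 1 / 58.2 = 1.0481.
[out]/[in] = 10^(1.0481) = 11.17.
[out] = 11.17 × 13.6 = 151.9 mmol L⁻¹.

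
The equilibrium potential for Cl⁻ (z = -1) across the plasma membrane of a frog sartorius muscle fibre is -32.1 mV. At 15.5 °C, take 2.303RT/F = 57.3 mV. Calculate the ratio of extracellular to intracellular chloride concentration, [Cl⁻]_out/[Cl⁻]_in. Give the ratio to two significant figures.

3.6

log₁₀([out]/[in]) = E·z/(57.3) = -32.1 × -1 / 57.3 = 0.5602
[out]/[in] = 10^(0.5602) = 3.633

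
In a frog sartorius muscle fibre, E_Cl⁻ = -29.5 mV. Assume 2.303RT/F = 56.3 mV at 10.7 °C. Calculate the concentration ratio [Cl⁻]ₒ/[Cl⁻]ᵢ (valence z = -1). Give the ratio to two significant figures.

3.3

log₁₀([out]/[in]) = E·z/(56.3) = -29.5 × -1 / 56.3 = 0.5240
[out]/[in] = 10^(0.5240) = 3.342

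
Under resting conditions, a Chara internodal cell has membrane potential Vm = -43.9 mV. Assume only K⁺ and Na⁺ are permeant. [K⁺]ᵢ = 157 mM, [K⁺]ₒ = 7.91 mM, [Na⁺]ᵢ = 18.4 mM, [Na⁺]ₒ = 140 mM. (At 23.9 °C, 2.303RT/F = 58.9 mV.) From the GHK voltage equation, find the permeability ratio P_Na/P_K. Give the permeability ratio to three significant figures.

0.149

Let α = P_Na/P_K. GHK: Vm = 58.9·log₁₀[(Kₒ + α·Naₒ)/(Kᵢ + α·Naᵢ)].
10^(Vm/58.9) = 10^(-43.9/58.9) = 0.17975
So 0.17975·(Kᵢ + α·Naᵢ) = Kₒ + α·Naₒ → α = (0.17975·157.0 − 7.91) / (140.0 − 0.17975·18.4)
α = (28.22 − 7.91) / (140.0 − 3.307) = 20.31/136.7 = 0.1486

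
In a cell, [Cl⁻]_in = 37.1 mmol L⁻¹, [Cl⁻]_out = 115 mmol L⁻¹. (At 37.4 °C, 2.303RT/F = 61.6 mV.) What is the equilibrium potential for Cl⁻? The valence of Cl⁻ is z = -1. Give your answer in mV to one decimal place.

E = (61.6/z) · log₁₀([Cl⁻]_out/[Cl⁻]_in) with z = -1.
For an anion, dividing by z = -1 reverses the sign.
= (61.6/-1) · log₁₀(115/37.1) = -61.60 · log₁₀(3.1)
= -61.60 · (0.4913) = -30.27 mV

-30.3 mV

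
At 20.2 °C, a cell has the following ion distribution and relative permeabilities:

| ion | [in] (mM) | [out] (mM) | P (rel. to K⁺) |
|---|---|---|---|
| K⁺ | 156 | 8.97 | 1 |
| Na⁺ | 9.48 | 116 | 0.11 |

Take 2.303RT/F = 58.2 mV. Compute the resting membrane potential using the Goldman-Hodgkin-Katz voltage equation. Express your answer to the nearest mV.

-50 mV

Vm = 58.2 · log₁₀[(Σ P·[cation]ₒ + Σ P·[anion]ᵢ) / (Σ P·[cation]ᵢ + Σ P·[anion]ₒ)]
Numerator = 1×8.97 + 0.11×116 = 21.73
Denominator = 1×156 + 0.11×9.48 = 157
Vm = 58.2 · log₁₀(0.13837) = 58.2 × (-0.8590) = -49.99 mV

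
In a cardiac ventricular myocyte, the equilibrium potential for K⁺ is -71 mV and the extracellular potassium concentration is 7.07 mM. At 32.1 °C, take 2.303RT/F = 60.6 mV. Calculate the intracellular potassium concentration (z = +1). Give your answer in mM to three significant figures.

Nernst: E = (60.6/1) · log₁₀([out]/[in]), so log₁₀([out]/[in]) = -71.0 × 1 / 60.6 = -1.1716.
[out]/[in] = 10^(-1.1716) = 0.06736.
[in] = 7.07 / 0.06736 = 105 mM.

105 mM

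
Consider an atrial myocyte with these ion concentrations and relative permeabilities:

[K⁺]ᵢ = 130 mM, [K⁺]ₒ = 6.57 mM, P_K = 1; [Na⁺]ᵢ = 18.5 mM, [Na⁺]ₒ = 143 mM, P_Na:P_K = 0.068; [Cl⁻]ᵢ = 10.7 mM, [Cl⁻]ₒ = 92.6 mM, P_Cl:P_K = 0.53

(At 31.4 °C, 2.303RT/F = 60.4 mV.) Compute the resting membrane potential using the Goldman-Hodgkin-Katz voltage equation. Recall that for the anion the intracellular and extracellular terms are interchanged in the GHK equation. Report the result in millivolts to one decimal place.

Vm = 60.4 · log₁₀[(Σ P·[cation]ₒ + Σ P·[anion]ᵢ) / (Σ P·[cation]ᵢ + Σ P·[anion]ₒ)]
Numerator = 1×6.57 + 0.068×143 + 0.53×10.7 = 21.96
Denominator = 1×130 + 0.068×18.5 + 0.53×92.6 = 180.3
Vm = 60.4 · log₁₀(0.1218) = 60.4 × (-0.9144) = -55.23 mV

-55.2 mV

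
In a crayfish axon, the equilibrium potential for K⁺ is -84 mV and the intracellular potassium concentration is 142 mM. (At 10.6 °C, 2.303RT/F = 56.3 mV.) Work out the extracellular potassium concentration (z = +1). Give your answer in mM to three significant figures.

4.57 mM

Nernst: E = (56.3/1) · log₁₀([out]/[in]), so log₁₀([out]/[in]) = -84.0 × 1 / 56.3 = -1.4920.
[out]/[in] = 10^(-1.4920) = 0.03221.
[out] = 0.03221 × 142 = 4.574 mM.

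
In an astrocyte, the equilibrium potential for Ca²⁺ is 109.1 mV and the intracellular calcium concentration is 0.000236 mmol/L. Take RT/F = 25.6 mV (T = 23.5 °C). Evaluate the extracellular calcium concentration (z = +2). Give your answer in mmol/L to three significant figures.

1.19 mmol/L

Nernst: E = (25.6/2) · ln([out]/[in]), so ln([out]/[in]) = 109.1 × 2 / 25.6 = 8.5234.
[out]/[in] = e^(8.5234) = 5031.
[out] = 5031 × 0.000236 = 1.187 mmol/L.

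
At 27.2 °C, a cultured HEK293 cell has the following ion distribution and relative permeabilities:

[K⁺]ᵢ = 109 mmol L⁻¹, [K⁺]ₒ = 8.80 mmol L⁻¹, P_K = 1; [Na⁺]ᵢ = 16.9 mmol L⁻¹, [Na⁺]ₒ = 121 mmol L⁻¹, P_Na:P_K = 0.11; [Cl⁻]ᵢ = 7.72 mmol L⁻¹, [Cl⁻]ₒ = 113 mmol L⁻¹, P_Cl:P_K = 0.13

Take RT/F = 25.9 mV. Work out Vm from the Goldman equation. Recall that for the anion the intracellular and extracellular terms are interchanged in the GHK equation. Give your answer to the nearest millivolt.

-44 mV

Vm = 25.9 · ln[(Σ P·[cation]ₒ + Σ P·[anion]ᵢ) / (Σ P·[cation]ᵢ + Σ P·[anion]ₒ)]
Numerator = 1×8.80 + 0.11×121 + 0.13×7.72 = 23.11
Denominator = 1×109 + 0.11×16.9 + 0.13×113 = 125.5
Vm = 25.9 · ln(0.1841) = 25.9 × (-1.6923) = -43.83 mV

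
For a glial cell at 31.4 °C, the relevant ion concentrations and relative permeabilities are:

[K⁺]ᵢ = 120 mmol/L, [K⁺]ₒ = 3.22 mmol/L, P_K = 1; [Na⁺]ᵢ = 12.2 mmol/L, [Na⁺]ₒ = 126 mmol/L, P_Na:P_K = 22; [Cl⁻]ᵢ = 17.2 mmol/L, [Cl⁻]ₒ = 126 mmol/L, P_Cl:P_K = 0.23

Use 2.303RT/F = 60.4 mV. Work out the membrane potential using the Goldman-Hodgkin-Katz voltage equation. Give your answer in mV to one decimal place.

Vm = 60.4 · log₁₀[(Σ P·[cation]ₒ + Σ P·[anion]ᵢ) / (Σ P·[cation]ᵢ + Σ P·[anion]ₒ)]
Numerator = 1×3.22 + 22×126 + 0.23×17.2 = 2779
Denominator = 1×120 + 22×12.2 + 0.23×126 = 417.4
Vm = 60.4 · log₁₀(6.6586) = 60.4 × (0.8234) = 49.73 mV

49.7 mV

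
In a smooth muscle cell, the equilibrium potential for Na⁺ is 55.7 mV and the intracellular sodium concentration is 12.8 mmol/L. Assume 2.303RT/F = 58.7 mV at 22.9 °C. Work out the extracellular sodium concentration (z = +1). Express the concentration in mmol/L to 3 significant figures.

Nernst: E = (58.7/1) · log₁₀([out]/[in]), so log₁₀([out]/[in]) = 55.7 × 1 / 58.7 = 0.9489.
[out]/[in] = 10^(0.9489) = 8.89.
[out] = 8.89 × 12.8 = 113.8 mmol/L.

114 mmol/L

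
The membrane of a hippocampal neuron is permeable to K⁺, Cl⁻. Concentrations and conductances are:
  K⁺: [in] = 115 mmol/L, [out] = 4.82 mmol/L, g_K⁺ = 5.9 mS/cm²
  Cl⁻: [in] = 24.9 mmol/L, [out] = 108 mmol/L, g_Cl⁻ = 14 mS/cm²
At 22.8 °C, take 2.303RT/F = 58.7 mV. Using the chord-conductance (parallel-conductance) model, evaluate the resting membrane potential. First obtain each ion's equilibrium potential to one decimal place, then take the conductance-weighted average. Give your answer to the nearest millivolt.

-50 mV

E_K⁺ = (58.7/1)·log₁₀(4.82/115) = -80.9 mV
E_Cl⁻ = (58.7/-1)·log₁₀(108/24.9) = -37.4 mV
Vm = (Σ gᵢEᵢ)/(Σ gᵢ) = (5.9·-80.9 + 14·-37.4) / (5.9 + 14)
= -1000.91 / 19.9 = -50.30 mV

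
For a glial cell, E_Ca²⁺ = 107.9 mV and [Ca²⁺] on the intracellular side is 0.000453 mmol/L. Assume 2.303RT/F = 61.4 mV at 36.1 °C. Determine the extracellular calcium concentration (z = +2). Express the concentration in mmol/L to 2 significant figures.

1.5 mmol/L

Nernst: E = (61.4/2) · log₁₀([out]/[in]), so log₁₀([out]/[in]) = 107.9 × 2 / 61.4 = 3.5147.
[out]/[in] = 10^(3.5147) = 3271.
[out] = 3271 × 0.000453 = 1.482 mmol/L.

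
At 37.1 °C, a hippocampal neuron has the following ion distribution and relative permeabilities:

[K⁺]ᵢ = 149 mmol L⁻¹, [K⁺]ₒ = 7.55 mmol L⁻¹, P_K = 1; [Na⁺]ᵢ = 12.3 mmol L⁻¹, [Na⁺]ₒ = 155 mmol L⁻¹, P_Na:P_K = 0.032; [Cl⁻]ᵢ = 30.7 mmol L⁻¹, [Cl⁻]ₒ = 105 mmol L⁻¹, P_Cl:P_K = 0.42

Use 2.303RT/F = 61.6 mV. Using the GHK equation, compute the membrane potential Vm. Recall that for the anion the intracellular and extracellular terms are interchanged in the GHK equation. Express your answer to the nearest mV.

Vm = 61.6 · log₁₀[(Σ P·[cation]ₒ + Σ P·[anion]ᵢ) / (Σ P·[cation]ᵢ + Σ P·[anion]ₒ)]
Numerator = 1×7.55 + 0.032×155 + 0.42×30.7 = 25.4
Denominator = 1×149 + 0.032×12.3 + 0.42×105 = 193.5
Vm = 61.6 · log₁₀(0.13129) = 61.6 × (-0.8818) = -54.32 mV

-54 mV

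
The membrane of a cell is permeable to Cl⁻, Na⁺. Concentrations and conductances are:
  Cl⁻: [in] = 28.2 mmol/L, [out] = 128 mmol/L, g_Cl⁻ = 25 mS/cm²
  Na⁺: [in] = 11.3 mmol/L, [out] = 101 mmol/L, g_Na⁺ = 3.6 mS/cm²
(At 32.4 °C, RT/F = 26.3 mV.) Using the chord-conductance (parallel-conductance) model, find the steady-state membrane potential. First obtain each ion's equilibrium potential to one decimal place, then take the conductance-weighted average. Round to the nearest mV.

-28 mV

E_Cl⁻ = (26.3/-1)·ln(128/28.2) = -39.8 mV
E_Na⁺ = (26.3/1)·ln(101/11.3) = 57.6 mV
Vm = (Σ gᵢEᵢ)/(Σ gᵢ) = (25·-39.8 + 3.6·57.6) / (25 + 3.6)
= -787.64 / 28.6 = -27.54 mV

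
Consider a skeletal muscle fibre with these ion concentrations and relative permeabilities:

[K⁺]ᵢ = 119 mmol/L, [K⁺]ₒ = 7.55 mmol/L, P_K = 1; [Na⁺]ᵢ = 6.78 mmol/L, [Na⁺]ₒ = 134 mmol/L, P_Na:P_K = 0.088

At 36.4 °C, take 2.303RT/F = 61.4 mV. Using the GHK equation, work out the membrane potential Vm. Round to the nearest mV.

Vm = 61.4 · log₁₀[(Σ P·[cation]ₒ + Σ P·[anion]ᵢ) / (Σ P·[cation]ᵢ + Σ P·[anion]ₒ)]
Numerator = 1×7.55 + 0.088×134 = 19.34
Denominator = 1×119 + 0.088×6.78 = 119.6
Vm = 61.4 · log₁₀(0.16173) = 61.4 × (-0.7912) = -48.58 mV

-49 mV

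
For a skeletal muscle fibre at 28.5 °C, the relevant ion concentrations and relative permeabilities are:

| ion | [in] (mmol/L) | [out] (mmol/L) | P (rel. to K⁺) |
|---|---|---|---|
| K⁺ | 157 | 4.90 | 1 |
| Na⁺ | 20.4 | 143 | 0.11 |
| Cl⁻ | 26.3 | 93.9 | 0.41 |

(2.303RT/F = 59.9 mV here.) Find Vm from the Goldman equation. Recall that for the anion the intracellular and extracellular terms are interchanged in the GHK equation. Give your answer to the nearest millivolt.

-48 mV

Vm = 59.9 · log₁₀[(Σ P·[cation]ₒ + Σ P·[anion]ᵢ) / (Σ P·[cation]ᵢ + Σ P·[anion]ₒ)]
Numerator = 1×4.90 + 0.11×143 + 0.41×26.3 = 31.41
Denominator = 1×157 + 0.11×20.4 + 0.41×93.9 = 197.7
Vm = 59.9 · log₁₀(0.15886) = 59.9 × (-0.7990) = -47.86 mV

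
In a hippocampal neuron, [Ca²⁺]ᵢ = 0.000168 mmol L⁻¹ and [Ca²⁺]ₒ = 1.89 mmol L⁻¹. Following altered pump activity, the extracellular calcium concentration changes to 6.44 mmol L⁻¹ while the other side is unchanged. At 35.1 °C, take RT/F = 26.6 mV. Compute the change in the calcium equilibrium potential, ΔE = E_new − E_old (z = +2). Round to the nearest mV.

E_old = (26.6/2)·ln(1.89/0.000168) = 124.06 mV
E_new = (26.6/2)·ln(6.44/0.000168) = 140.37 mV
ΔE = 140.37 − (124.06) = 16.31 mV

16 mV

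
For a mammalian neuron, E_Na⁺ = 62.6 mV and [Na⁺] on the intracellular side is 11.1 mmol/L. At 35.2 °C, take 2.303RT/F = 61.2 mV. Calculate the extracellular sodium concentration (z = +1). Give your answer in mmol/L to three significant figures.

117 mmol/L

Nernst: E = (61.2/1) · log₁₀([out]/[in]), so log₁₀([out]/[in]) = 62.6 × 1 / 61.2 = 1.0229.
[out]/[in] = 10^(1.0229) = 10.54.
[out] = 10.54 × 11.1 = 117 mmol/L.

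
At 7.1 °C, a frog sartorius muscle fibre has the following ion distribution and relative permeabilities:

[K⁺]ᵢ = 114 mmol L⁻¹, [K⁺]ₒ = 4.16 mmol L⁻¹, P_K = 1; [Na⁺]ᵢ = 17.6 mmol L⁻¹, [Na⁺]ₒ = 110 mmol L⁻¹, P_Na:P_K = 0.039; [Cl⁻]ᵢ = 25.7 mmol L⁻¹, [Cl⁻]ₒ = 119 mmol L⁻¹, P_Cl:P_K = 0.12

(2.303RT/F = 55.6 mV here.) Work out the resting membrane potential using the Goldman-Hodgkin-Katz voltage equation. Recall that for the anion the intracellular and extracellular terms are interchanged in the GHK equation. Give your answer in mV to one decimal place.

Vm = 55.6 · log₁₀[(Σ P·[cation]ₒ + Σ P·[anion]ᵢ) / (Σ P·[cation]ᵢ + Σ P·[anion]ₒ)]
Numerator = 1×4.16 + 0.039×110 + 0.12×25.7 = 11.53
Denominator = 1×114 + 0.039×17.6 + 0.12×119 = 129
Vm = 55.6 · log₁₀(0.089434) = 55.6 × (-1.0485) = -58.30 mV

-58.3 mV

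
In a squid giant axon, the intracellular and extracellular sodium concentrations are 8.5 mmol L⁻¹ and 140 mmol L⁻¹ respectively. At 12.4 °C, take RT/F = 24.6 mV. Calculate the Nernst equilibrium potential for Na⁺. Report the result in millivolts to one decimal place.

E = (24.6/z) · ln([Na⁺]_out/[Na⁺]_in) with z = +1.
= (24.6/1) · ln(140/8.5) = 24.60 · ln(16.47)
= 24.60 · (2.8016) = 68.92 mV

68.9 mV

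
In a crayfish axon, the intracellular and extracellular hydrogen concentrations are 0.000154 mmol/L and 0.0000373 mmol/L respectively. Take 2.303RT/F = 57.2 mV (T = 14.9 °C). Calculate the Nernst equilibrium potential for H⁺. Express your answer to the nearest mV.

-35 mV

E = (57.2/z) · log₁₀([H⁺]_out/[H⁺]_in) with z = +1.
= (57.2/1) · log₁₀(0.0000373/0.000154) = 57.20 · log₁₀(0.2422)
= 57.20 · (-0.6158) = -35.22 mV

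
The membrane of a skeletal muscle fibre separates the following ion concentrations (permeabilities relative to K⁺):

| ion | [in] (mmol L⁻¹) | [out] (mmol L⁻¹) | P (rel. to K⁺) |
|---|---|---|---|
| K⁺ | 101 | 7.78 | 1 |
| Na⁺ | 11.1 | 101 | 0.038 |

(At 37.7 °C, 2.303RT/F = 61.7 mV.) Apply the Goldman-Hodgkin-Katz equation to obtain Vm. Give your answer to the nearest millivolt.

-58 mV

Vm = 61.7 · log₁₀[(Σ P·[cation]ₒ + Σ P·[anion]ᵢ) / (Σ P·[cation]ᵢ + Σ P·[anion]ₒ)]
Numerator = 1×7.78 + 0.038×101 = 11.62
Denominator = 1×101 + 0.038×11.1 = 101.4
Vm = 61.7 · log₁₀(0.11455) = 61.7 × (-0.9410) = -58.06 mV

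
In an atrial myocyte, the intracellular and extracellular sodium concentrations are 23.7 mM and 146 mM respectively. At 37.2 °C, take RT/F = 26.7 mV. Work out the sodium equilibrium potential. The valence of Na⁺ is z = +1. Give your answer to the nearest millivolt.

49 mV

E = (26.7/z) · ln([Na⁺]_out/[Na⁺]_in) with z = +1.
= (26.7/1) · ln(146/23.7) = 26.70 · ln(6.16)
= 26.70 · (1.8181) = 48.54 mV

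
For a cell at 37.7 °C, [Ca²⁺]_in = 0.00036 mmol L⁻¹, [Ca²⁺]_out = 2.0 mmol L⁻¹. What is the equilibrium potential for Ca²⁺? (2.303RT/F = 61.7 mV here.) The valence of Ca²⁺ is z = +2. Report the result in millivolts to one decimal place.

E = (61.7/z) · log₁₀([Ca²⁺]_out/[Ca²⁺]_in) with z = +2.
= (61.7/2) · log₁₀(2.0/0.00036) = 30.85 · log₁₀(5556)
= 30.85 · (3.7447) = 115.52 mV

115.5 mV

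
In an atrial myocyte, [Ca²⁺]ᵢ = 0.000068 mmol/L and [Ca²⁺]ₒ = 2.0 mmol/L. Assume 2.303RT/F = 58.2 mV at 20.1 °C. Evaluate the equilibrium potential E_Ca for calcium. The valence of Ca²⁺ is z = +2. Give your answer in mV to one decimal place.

130.0 mV

E = (58.2/z) · log₁₀([Ca²⁺]_out/[Ca²⁺]_in) with z = +2.
= (58.2/2) · log₁₀(2.0/0.000068) = 29.10 · log₁₀(2.941e+04)
= 29.10 · (4.4685) = 130.03 mV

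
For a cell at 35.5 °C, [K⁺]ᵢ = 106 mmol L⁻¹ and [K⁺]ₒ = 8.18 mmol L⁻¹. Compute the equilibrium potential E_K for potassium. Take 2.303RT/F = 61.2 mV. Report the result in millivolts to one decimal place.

E = (61.2/z) · log₁₀([K⁺]_out/[K⁺]_in) with z = +1.
= (61.2/1) · log₁₀(8.18/106) = 61.20 · log₁₀(0.07717)
= 61.20 · (-1.1126) = -68.09 mV

-68.1 mV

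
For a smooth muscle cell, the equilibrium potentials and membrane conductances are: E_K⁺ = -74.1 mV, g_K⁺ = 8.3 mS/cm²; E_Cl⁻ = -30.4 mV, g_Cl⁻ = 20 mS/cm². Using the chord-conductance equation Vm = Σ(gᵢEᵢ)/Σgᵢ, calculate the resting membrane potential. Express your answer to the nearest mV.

-43 mV

Σ gᵢEᵢ = 8.3·(-74.1) + 20·(-30.4) = -1223.03
Σ gᵢ = 8.3 + 20 = 28.3
Vm = -1223.03 / 28.3 = -43.22 mV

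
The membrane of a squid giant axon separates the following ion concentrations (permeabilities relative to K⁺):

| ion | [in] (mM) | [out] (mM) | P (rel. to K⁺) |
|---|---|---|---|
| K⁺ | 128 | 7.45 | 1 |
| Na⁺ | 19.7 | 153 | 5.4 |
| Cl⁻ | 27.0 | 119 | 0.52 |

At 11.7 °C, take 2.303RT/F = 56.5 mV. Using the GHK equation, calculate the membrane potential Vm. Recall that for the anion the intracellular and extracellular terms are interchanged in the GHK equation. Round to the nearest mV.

Vm = 56.5 · log₁₀[(Σ P·[cation]ₒ + Σ P·[anion]ᵢ) / (Σ P·[cation]ᵢ + Σ P·[anion]ₒ)]
Numerator = 1×7.45 + 5.4×153 + 0.52×27.0 = 847.7
Denominator = 1×128 + 5.4×19.7 + 0.52×119 = 296.3
Vm = 56.5 · log₁₀(2.8613) = 56.5 × (0.4566) = 25.80 mV

26 mV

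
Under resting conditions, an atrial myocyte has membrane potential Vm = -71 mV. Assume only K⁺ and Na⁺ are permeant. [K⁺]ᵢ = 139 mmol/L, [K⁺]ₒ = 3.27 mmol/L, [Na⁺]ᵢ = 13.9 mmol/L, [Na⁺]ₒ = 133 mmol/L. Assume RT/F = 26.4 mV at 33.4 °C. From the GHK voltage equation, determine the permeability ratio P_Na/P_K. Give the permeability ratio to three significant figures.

Let α = P_Na/P_K. GHK: Vm = 26.4·ln[(Kₒ + α·Naₒ)/(Kᵢ + α·Naᵢ)].
e^(Vm/26.4) = e^(-71.0/26.4) = 0.067922
So 0.067922·(Kᵢ + α·Naᵢ) = Kₒ + α·Naₒ → α = (0.067922·139.0 − 3.27) / (133.0 − 0.067922·13.9)
α = (9.441 − 3.27) / (133.0 − 0.9441) = 6.171/132.1 = 0.04673

0.0467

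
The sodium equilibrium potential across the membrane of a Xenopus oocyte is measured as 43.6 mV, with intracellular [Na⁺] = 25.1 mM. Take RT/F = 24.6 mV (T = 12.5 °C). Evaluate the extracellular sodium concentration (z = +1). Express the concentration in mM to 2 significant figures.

150 mM

Nernst: E = (24.6/1) · ln([out]/[in]), so ln([out]/[in]) = 43.6 × 1 / 24.6 = 1.7724.
[out]/[in] = e^(1.7724) = 5.885.
[out] = 5.885 × 25.1 = 147.7 mM.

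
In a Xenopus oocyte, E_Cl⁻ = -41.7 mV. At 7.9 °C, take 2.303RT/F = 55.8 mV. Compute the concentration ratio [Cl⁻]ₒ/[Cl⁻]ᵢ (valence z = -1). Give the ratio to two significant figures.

log₁₀([out]/[in]) = E·z/(55.8) = -41.7 × -1 / 55.8 = 0.7473
[out]/[in] = 10^(0.7473) = 5.589

5.6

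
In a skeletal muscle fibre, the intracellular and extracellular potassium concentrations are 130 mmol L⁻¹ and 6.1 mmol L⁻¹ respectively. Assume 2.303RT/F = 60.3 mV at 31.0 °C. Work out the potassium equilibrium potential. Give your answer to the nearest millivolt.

-80 mV

E = (60.3/z) · log₁₀([K⁺]_out/[K⁺]_in) with z = +1.
= (60.3/1) · log₁₀(6.1/130) = 60.30 · log₁₀(0.04692)
= 60.30 · (-1.3286) = -80.12 mV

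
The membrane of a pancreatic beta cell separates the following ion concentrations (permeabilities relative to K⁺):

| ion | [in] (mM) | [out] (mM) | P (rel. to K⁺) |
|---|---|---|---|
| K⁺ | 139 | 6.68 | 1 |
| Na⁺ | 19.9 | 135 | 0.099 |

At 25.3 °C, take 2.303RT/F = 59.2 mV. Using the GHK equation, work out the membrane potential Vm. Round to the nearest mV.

Vm = 59.2 · log₁₀[(Σ P·[cation]ₒ + Σ P·[anion]ᵢ) / (Σ P·[cation]ᵢ + Σ P·[anion]ₒ)]
Numerator = 1×6.68 + 0.099×135 = 20.05
Denominator = 1×139 + 0.099×19.9 = 141
Vm = 59.2 · log₁₀(0.14219) = 59.2 × (-0.8471) = -50.15 mV

-50 mV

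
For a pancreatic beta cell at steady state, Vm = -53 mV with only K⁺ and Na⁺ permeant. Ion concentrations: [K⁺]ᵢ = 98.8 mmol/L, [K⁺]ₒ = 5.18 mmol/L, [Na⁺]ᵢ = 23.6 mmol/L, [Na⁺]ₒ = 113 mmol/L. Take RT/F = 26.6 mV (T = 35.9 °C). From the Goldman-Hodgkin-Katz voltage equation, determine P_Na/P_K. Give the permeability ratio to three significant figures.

Let α = P_Na/P_K. GHK: Vm = 26.6·ln[(Kₒ + α·Naₒ)/(Kᵢ + α·Naᵢ)].
e^(Vm/26.6) = e^(-53.0/26.6) = 0.13636
So 0.13636·(Kᵢ + α·Naᵢ) = Kₒ + α·Naₒ → α = (0.13636·98.8 − 5.18) / (113.0 − 0.13636·23.6)
α = (13.47 − 5.18) / (113.0 − 3.218) = 8.292/109.8 = 0.07553

0.0755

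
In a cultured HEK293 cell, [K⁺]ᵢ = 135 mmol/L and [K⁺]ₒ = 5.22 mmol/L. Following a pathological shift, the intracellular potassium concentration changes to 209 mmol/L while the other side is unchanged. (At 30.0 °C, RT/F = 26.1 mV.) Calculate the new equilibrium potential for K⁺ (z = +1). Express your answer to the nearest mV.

After the shift: [K⁺]_out = 5.22, [K⁺]_in = 209 mmol/L.
E_new = (26.1/1)·ln(5.22/209) = 26.10 · (-3.6898) = -96.30 mV

-96 mV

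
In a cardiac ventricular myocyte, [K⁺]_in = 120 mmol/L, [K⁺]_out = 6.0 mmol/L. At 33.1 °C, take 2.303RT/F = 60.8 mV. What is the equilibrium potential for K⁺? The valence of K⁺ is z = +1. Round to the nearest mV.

E = (60.8/z) · log₁₀([K⁺]_out/[K⁺]_in) with z = +1.
= (60.8/1) · log₁₀(6.0/120) = 60.80 · log₁₀(0.05)
= 60.80 · (-1.3010) = -79.10 mV

-79 mV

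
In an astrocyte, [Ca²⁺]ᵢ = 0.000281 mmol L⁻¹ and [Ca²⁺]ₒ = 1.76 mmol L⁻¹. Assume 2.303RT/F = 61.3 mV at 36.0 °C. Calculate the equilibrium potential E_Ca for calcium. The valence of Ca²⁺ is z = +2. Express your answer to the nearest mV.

E = (61.3/z) · log₁₀([Ca²⁺]_out/[Ca²⁺]_in) with z = +2.
= (61.3/2) · log₁₀(1.76/0.000281) = 30.65 · log₁₀(6263)
= 30.65 · (3.7968) = 116.37 mV

116 mV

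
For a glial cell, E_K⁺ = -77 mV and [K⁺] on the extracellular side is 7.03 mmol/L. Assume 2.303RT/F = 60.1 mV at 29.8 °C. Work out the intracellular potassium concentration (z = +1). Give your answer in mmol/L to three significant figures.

134 mmol/L

Nernst: E = (60.1/1) · log₁₀([out]/[in]), so log₁₀([out]/[in]) = -77.0 × 1 / 60.1 = -1.2812.
[out]/[in] = 10^(-1.2812) = 0.05234.
[in] = 7.03 / 0.05234 = 134.3 mmol/L.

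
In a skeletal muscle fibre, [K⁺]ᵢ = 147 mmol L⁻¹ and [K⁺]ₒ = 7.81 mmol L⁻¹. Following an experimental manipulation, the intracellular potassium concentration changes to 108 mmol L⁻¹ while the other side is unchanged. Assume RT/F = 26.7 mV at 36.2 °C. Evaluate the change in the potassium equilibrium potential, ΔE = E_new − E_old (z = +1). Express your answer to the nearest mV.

8 mV

E_old = (26.7/1)·ln(7.81/147) = -78.37 mV
E_new = (26.7/1)·ln(7.81/108) = -70.13 mV
ΔE = -70.13 − (-78.37) = 8.23 mV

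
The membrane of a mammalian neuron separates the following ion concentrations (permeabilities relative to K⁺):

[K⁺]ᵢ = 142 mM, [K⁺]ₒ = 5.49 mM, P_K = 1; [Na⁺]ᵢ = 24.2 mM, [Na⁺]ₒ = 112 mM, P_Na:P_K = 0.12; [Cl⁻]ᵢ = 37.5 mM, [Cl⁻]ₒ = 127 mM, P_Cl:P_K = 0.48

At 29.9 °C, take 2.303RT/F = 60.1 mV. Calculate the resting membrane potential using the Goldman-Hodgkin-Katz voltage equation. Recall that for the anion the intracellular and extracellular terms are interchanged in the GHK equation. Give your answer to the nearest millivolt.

-45 mV

Vm = 60.1 · log₁₀[(Σ P·[cation]ₒ + Σ P·[anion]ᵢ) / (Σ P·[cation]ᵢ + Σ P·[anion]ₒ)]
Numerator = 1×5.49 + 0.12×112 + 0.48×37.5 = 36.93
Denominator = 1×142 + 0.12×24.2 + 0.48×127 = 205.9
Vm = 60.1 · log₁₀(0.17939) = 60.1 × (-0.7462) = -44.85 mV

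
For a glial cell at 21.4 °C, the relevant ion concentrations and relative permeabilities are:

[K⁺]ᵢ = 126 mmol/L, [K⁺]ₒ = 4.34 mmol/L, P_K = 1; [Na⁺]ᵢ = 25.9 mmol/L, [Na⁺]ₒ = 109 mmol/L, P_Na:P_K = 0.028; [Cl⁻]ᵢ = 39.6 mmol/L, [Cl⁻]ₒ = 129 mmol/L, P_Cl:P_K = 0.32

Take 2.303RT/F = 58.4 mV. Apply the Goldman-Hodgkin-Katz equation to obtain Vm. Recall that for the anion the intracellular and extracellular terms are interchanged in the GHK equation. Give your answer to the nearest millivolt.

-54 mV

Vm = 58.4 · log₁₀[(Σ P·[cation]ₒ + Σ P·[anion]ᵢ) / (Σ P·[cation]ᵢ + Σ P·[anion]ₒ)]
Numerator = 1×4.34 + 0.028×109 + 0.32×39.6 = 20.06
Denominator = 1×126 + 0.028×25.9 + 0.32×129 = 168
Vm = 58.4 · log₁₀(0.11942) = 58.4 × (-0.9229) = -53.90 mV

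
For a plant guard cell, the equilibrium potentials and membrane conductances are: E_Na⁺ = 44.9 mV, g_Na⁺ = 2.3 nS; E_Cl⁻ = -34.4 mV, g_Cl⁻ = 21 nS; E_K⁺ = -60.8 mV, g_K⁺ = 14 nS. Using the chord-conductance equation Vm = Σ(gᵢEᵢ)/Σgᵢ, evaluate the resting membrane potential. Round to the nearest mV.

Σ gᵢEᵢ = 2.3·(44.9) + 21·(-34.4) + 14·(-60.8) = -1470.33
Σ gᵢ = 2.3 + 21 + 14 = 37.3
Vm = -1470.33 / 37.3 = -39.42 mV

-39 mV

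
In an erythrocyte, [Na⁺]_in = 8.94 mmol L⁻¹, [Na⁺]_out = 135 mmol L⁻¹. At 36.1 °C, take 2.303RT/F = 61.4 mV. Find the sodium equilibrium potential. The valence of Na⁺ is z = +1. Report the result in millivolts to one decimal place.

72.4 mV

E = (61.4/z) · log₁₀([Na⁺]_out/[Na⁺]_in) with z = +1.
= (61.4/1) · log₁₀(135/8.94) = 61.40 · log₁₀(15.1)
= 61.40 · (1.1790) = 72.39 mV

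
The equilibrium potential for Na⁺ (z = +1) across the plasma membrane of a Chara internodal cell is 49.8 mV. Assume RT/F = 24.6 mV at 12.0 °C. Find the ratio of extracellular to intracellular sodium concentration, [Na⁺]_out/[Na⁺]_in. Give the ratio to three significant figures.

7.57

ln([out]/[in]) = E·z/(24.6) = 49.8 × 1 / 24.6 = 2.0244
[out]/[in] = e^(2.0244) = 7.571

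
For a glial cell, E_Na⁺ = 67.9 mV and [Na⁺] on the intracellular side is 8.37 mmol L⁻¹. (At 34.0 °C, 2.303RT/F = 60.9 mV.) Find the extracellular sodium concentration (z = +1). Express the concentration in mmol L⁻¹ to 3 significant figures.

Nernst: E = (60.9/1) · log₁₀([out]/[in]), so log₁₀([out]/[in]) = 67.9 × 1 / 60.9 = 1.1149.
[out]/[in] = 10^(1.1149) = 13.03.
[out] = 13.03 × 8.37 = 109.1 mmol L⁻¹.

109 mmol L⁻¹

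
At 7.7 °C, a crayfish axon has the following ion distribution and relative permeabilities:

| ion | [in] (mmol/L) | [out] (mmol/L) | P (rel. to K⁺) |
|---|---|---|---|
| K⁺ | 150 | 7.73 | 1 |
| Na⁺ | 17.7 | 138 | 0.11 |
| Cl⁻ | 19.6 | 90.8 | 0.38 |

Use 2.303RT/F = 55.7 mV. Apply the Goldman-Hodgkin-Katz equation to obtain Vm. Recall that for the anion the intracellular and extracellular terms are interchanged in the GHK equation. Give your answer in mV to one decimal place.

-43.9 mV

Vm = 55.7 · log₁₀[(Σ P·[cation]ₒ + Σ P·[anion]ᵢ) / (Σ P·[cation]ᵢ + Σ P·[anion]ₒ)]
Numerator = 1×7.73 + 0.11×138 + 0.38×19.6 = 30.36
Denominator = 1×150 + 0.11×17.7 + 0.38×90.8 = 186.5
Vm = 55.7 · log₁₀(0.16282) = 55.7 × (-0.7883) = -43.91 mV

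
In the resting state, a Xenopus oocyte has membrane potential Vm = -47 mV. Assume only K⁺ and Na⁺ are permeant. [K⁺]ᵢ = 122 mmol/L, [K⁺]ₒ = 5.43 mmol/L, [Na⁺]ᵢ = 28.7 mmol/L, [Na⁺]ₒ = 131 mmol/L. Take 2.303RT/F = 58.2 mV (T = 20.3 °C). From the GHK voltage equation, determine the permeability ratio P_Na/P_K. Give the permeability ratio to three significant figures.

Let α = P_Na/P_K. GHK: Vm = 58.2·log₁₀[(Kₒ + α·Naₒ)/(Kᵢ + α·Naᵢ)].
10^(Vm/58.2) = 10^(-47.0/58.2) = 0.15575
So 0.15575·(Kᵢ + α·Naᵢ) = Kₒ + α·Naₒ → α = (0.15575·122.0 − 5.43) / (131.0 − 0.15575·28.7)
α = (19 − 5.43) / (131.0 − 4.47) = 13.57/126.5 = 0.1073

0.107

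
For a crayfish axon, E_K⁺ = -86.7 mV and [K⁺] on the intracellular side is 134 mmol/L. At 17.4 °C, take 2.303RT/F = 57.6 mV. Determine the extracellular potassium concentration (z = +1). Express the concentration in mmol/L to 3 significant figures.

4.19 mmol/L

Nernst: E = (57.6/1) · log₁₀([out]/[in]), so log₁₀([out]/[in]) = -86.7 × 1 / 57.6 = -1.5052.
[out]/[in] = 10^(-1.5052) = 0.03125.
[out] = 0.03125 × 134 = 4.187 mmol/L.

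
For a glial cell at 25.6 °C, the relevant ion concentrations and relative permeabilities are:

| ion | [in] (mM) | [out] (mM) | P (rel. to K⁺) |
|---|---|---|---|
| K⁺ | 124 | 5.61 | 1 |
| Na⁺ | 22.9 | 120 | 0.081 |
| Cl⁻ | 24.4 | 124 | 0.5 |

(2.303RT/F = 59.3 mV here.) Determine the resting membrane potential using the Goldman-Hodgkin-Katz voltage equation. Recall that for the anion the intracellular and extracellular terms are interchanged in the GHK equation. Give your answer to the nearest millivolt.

-49 mV

Vm = 59.3 · log₁₀[(Σ P·[cation]ₒ + Σ P·[anion]ᵢ) / (Σ P·[cation]ᵢ + Σ P·[anion]ₒ)]
Numerator = 1×5.61 + 0.081×120 + 0.5×24.4 = 27.53
Denominator = 1×124 + 0.081×22.9 + 0.5×124 = 187.9
Vm = 59.3 · log₁₀(0.14655) = 59.3 × (-0.8340) = -49.46 mV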